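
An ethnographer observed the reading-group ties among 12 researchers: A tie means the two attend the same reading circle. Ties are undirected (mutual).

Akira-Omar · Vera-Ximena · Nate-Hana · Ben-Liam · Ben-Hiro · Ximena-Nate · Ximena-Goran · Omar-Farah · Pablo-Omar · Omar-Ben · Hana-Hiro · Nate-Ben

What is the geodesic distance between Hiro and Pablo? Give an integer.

3

One shortest route is Hiro – Ben – Omar – Pablo, which uses 3 edges, and at distance 2 from Hiro we only reach {Liam, Nate, Omar}, which does not include Pablo. So d(Hiro,Pablo) = 3.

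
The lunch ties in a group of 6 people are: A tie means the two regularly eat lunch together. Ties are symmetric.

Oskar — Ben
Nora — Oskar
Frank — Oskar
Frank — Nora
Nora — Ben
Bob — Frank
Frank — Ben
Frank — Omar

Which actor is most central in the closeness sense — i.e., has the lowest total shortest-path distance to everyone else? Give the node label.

Farness (sum of distances to all others) for each node — Ben:7, Bob:9, Frank:5, Nora:7, Omar:9, Oskar:7.
The smallest farness is 5, for Frank, so Frank has the highest closeness.

Frank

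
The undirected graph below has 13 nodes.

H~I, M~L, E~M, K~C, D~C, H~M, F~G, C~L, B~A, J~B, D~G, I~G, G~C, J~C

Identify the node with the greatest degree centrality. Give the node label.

C

Degrees — A:1, B:2, C:5, D:2, E:1, F:1, G:4, H:2, I:2, J:2, K:1, L:2, M:3.
The maximum is 5, attained only by C.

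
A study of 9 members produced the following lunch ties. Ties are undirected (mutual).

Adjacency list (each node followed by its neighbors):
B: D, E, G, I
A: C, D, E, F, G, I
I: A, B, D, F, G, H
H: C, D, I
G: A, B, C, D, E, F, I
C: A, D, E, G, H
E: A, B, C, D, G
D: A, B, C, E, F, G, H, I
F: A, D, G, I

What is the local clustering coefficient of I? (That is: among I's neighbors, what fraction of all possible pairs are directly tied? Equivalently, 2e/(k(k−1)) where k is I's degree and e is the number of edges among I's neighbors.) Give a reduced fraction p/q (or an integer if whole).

3/5

I's neighbors: A, B, D, F, G, and H (k = 6).
Possible neighbor pairs: C(6,2) = 15. Edges among them: A–D, A–F, A–G, B–D, B–G, D–F, D–G, D–H, F–G → e = 9.
Clustering(I) = 9/15 = 3/5.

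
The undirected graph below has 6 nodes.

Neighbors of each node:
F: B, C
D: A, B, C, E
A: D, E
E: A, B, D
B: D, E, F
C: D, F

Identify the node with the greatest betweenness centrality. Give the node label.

Unnormalized betweenness of each node: A:0, B:13/6, C:5/6, D:11/3, E:5/6, F:1/2.
D has the largest value, 11/3, making it the main broker — the node through which the most shortest paths run.

D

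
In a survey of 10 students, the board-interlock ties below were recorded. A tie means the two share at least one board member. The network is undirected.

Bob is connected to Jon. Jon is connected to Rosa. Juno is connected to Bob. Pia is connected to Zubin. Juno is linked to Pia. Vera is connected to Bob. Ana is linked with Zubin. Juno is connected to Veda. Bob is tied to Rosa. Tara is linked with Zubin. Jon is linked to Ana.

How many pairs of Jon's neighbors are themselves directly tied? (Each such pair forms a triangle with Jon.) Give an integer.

Jon's neighbors: Ana, Bob, and Rosa.
Neighbor pairs that are themselves tied: Jon–Bob–Rosa. Each forms one triangle with Jon, for 1 in total.

1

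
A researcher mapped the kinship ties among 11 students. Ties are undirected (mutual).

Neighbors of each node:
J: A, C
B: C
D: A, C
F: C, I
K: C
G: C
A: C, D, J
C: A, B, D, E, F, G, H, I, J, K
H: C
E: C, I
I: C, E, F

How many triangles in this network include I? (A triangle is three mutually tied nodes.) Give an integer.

2

I's neighbors: C, E, and F.
Neighbor pairs that are themselves tied: I–C–E; I–C–F. Each forms one triangle with I, for 2 in total.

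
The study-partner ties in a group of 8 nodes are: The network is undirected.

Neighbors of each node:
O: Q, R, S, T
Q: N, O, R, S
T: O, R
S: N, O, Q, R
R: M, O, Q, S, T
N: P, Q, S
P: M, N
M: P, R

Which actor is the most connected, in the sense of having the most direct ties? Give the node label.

Degrees — M:2, N:3, O:4, P:2, Q:4, R:5, S:4, T:2.
The maximum is 5, attained only by R.

R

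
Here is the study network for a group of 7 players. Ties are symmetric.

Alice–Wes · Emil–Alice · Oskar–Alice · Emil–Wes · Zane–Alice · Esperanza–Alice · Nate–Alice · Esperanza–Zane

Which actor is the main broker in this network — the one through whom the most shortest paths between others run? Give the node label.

Unnormalized betweenness of each node: Alice:13, Emil:0, Esperanza:0, Nate:0, Oskar:0, Wes:0, Zane:0.
Alice has the largest value, 13, making it the main broker — the node through which the most shortest paths run.

Alice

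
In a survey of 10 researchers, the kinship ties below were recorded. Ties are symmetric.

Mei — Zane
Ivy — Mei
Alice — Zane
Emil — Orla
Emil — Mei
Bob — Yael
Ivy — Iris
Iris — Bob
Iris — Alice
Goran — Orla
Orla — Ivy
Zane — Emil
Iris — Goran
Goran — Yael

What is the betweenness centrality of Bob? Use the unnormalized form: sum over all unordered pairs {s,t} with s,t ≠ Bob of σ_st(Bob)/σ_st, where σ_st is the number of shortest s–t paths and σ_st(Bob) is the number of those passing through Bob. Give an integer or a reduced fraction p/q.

Pairs whose geodesics pass through Bob — Mei–Yael: 1/4; Zane–Yael: 1/3; Alice–Yael: 1/2; Iris–Yael: 1/2; Yael–Ivy: 1/3.
All other pairs contribute 0.
Summing the contributions gives betweenness(Bob) = 23/12.

23/12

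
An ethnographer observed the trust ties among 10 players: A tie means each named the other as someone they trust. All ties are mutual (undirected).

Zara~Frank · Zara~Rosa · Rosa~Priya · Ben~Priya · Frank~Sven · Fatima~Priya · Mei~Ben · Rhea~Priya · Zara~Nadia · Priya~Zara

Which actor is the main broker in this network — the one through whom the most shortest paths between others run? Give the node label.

Unnormalized betweenness of each node: Ben:8, Fatima:0, Frank:8, Mei:0, Nadia:0, Priya:25, Rhea:0, Rosa:0, Sven:0, Zara:20.
Priya has the largest value, 25, making it the main broker — the node through which the most shortest paths run.

Priya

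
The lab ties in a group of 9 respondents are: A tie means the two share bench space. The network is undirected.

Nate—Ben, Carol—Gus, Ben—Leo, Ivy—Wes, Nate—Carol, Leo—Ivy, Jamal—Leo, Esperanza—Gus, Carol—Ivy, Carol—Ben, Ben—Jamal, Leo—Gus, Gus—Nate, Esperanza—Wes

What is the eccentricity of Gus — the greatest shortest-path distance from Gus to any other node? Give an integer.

Distances from Gus: Ben:2, Carol:1, Esperanza:1, Ivy:2, Jamal:2, Leo:1, Nate:1, Wes:2.
The largest is 2 (to Ivy, Jamal, Ben, and Wes), so the eccentricity of Gus is 2.

2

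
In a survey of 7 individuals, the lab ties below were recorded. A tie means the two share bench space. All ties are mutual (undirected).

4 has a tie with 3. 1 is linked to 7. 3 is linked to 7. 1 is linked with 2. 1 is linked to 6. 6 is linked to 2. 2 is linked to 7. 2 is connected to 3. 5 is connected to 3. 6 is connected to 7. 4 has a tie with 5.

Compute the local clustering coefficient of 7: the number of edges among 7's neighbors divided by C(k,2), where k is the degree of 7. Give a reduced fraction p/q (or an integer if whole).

7's neighbors: 1, 2, 3, and 6 (k = 4).
Possible neighbor pairs: C(4,2) = 6. Edges among them: 1–2, 1–6, 2–3, 2–6 → e = 4.
Clustering(7) = 4/6 = 2/3.

2/3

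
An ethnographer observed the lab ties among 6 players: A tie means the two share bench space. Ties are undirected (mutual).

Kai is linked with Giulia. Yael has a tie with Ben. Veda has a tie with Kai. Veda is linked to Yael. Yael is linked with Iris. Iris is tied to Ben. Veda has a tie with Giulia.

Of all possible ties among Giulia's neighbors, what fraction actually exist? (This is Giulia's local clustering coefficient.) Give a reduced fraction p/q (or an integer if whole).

1

Giulia's neighbors: Kai and Veda (k = 2).
Possible neighbor pairs: C(2,2) = 1. Edges among them: Kai–Veda → e = 1.
Clustering(Giulia) = 1/1.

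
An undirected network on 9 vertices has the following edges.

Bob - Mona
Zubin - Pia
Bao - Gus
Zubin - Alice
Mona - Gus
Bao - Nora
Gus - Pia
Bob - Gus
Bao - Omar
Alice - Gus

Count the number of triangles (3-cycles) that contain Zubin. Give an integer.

Zubin's neighbors are Alice and Pia, but none of them are tied to each other, so no triangle contains Zubin.

0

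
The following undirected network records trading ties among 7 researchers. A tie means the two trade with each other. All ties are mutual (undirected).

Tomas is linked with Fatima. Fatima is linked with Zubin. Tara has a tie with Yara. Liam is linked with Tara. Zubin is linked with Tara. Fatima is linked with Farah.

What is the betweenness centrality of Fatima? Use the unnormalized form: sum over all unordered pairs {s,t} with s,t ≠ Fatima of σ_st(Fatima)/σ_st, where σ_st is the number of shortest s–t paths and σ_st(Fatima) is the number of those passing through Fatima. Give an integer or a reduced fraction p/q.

9

Pairs whose geodesics pass through Fatima — Liam–Tomas: 1; Liam–Farah: 1; Tomas–Zubin: 1; Tomas–Yara: 1; Tomas–Tara: 1; Tomas–Farah: 1; Zubin–Farah: 1; Yara–Farah: 1; Tara–Farah: 1.
All other pairs contribute 0.
Summing the contributions gives betweenness(Fatima) = 9.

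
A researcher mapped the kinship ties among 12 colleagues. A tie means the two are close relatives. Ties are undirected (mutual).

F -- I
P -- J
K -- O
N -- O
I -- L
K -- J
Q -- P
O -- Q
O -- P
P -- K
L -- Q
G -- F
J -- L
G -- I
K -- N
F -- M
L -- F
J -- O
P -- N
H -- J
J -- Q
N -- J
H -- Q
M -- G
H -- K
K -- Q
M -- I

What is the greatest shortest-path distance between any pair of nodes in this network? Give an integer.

4

Eccentricity of each node (its greatest distance to any other): F:3, G:4, H:4, I:3, J:3, K:4, L:2, M:4, N:4, O:4, P:4, Q:3.
The maximum eccentricity is 4, realized for instance by the pair K–G via K – Q – L – F – G. So the diameter is 4.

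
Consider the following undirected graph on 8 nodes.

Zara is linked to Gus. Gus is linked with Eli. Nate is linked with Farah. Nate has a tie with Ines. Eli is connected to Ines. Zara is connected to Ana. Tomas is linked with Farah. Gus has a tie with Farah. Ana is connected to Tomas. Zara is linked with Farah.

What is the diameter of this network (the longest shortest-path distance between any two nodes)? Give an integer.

Eccentricity of each node (its greatest distance to any other): Ana:4, Eli:3, Farah:2, Gus:2, Ines:4, Nate:3, Tomas:3, Zara:3.
The maximum eccentricity is 4, realized for instance by the pair Ines–Ana via Ines – Nate – Farah – Tomas – Ana. So the diameter is 4.

4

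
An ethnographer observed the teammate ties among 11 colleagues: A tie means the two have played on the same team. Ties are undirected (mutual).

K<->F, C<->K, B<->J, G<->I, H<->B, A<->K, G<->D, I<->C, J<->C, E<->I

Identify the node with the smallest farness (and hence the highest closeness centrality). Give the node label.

Farness (sum of distances to all others) for each node — A:33, B:31, C:19, D:38, E:31, F:33, G:29, H:40, I:22, J:24, K:24.
The smallest farness is 19, for C, so C has the highest closeness.

C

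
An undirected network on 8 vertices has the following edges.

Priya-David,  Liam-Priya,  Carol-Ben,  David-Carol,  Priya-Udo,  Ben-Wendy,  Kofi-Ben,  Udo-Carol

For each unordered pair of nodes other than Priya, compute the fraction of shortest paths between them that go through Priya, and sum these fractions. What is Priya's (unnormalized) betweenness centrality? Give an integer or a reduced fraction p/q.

13/2

Pairs whose geodesics pass through Priya — Carol–Liam: 2/2; Liam–Udo: 1; Liam–David: 1; Liam–Ben: 2/2; Liam–Wendy: 2/2; Liam–Kofi: 2/2; Udo–David: 1/2.
All other pairs contribute 0.
Summing the contributions gives betweenness(Priya) = 13/2.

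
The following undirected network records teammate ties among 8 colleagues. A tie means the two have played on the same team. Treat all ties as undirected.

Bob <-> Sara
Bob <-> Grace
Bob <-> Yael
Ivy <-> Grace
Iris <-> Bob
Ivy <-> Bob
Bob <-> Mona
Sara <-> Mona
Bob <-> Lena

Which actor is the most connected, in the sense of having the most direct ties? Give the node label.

Degrees — Bob:7, Grace:2, Iris:1, Ivy:2, Lena:1, Mona:2, Sara:2, Yael:1.
The maximum is 7, attained only by Bob.

Bob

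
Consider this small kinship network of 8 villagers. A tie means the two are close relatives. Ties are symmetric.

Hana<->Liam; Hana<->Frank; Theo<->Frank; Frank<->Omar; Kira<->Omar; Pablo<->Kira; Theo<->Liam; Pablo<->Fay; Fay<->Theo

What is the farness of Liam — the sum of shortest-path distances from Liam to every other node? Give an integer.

16

Distances from Liam: Fay:2, Frank:2, Hana:1, Kira:4, Omar:3, Pablo:3, Theo:1.
Sum = 2 + 2 + 1 + 4 + 3 + 3 + 1 = 16.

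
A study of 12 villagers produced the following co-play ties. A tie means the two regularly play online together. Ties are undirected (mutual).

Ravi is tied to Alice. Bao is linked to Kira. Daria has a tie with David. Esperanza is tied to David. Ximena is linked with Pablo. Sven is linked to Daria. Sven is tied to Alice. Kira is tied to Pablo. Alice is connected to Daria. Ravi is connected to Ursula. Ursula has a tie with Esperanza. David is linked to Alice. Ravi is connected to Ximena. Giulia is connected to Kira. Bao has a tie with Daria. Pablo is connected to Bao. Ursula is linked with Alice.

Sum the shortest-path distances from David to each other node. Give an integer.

24

Distances from David: Alice:1, Bao:2, Daria:1, Esperanza:1, Giulia:4, Kira:3, Pablo:3, Ravi:2, Sven:2, Ursula:2, Ximena:3.
Sum = 1 + 2 + 1 + 1 + 4 + 3 + 3 + 2 + 2 + 2 + 3 = 24.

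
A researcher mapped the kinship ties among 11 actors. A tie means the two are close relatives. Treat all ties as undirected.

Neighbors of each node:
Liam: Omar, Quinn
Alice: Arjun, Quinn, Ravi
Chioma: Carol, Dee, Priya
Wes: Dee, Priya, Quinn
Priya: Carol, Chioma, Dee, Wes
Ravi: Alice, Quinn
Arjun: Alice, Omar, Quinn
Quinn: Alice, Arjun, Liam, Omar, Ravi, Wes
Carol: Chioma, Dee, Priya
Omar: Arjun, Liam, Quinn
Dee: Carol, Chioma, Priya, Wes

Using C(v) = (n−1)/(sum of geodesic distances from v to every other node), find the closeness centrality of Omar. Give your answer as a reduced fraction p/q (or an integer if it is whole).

10/23

Distances from Omar: Alice:2, Arjun:1, Carol:4, Chioma:4, Dee:3, Liam:1, Priya:3, Quinn:1, Ravi:2, Wes:2. Sum = 23.
n = 11, so closeness = 10/23.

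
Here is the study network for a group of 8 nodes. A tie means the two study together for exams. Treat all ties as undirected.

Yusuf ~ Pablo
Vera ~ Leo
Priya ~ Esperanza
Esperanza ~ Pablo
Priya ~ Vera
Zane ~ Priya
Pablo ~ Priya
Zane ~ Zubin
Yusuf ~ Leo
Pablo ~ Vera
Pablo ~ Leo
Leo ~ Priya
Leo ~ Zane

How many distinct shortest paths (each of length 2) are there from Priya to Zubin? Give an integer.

1

The shortest distance is 2, and the only length-2 path is Priya–Zane–Zubin. So there is exactly 1 shortest path.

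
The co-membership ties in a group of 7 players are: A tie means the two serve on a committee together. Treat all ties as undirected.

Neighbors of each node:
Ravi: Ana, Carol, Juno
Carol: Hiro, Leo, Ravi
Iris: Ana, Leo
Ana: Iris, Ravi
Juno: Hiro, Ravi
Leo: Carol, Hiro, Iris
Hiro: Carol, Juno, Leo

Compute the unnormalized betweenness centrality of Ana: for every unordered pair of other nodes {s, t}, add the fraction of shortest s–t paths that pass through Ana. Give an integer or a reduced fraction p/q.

3/2

Pairs whose geodesics pass through Ana — Iris–Ravi: 1; Iris–Juno: 1/2.
All other pairs contribute 0.
Summing the contributions gives betweenness(Ana) = 3/2.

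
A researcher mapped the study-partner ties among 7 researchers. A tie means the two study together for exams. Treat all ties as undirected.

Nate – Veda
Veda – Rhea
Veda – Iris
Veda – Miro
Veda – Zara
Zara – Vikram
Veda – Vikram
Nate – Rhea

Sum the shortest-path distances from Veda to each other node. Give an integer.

Distances from Veda: Iris:1, Miro:1, Nate:1, Rhea:1, Vikram:1, Zara:1.
Sum = 1 + 1 + 1 + 1 + 1 + 1 = 6.

6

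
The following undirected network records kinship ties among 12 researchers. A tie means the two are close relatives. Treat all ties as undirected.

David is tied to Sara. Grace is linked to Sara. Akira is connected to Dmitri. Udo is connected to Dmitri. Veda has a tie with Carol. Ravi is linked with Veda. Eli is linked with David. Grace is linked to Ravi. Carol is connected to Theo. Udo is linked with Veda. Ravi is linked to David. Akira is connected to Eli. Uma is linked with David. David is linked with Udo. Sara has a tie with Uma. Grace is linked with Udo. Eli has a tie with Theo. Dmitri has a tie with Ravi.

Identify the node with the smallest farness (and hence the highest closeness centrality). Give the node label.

David

Farness (sum of distances to all others) for each node — Akira:25, Carol:28, David:18, Dmitri:23, Eli:21, Grace:24, Ravi:19, Sara:25, Theo:27, Udo:19, Uma:26, Veda:23.
The smallest farness is 18, for David, so David has the highest closeness.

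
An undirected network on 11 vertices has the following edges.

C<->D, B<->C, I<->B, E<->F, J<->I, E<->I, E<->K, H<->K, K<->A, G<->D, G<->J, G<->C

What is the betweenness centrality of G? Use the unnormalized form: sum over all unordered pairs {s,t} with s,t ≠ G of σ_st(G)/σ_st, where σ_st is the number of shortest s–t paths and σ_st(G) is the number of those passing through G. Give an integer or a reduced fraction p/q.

Pairs whose geodesics pass through G — F–D: 1/2; J–D: 1; J–C: 1; A–D: 1/2; I–D: 1/2; D–H: 1/2; D–K: 1/2; D–E: 1/2.
All other pairs contribute 0.
Summing the contributions gives betweenness(G) = 5.

5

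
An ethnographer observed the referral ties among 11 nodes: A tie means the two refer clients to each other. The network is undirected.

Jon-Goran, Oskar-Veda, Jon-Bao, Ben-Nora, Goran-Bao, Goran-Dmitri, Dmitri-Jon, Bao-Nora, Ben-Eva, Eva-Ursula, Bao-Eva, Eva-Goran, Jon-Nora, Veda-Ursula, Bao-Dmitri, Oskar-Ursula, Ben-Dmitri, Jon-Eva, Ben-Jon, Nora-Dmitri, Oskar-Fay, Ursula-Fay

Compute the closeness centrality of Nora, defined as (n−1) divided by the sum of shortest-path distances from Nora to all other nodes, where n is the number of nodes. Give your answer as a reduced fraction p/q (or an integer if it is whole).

10/23

Distances from Nora: Bao:1, Ben:1, Dmitri:1, Eva:2, Fay:4, Goran:2, Jon:1, Oskar:4, Ursula:3, Veda:4. Sum = 23.
n = 11, so closeness = 10/23.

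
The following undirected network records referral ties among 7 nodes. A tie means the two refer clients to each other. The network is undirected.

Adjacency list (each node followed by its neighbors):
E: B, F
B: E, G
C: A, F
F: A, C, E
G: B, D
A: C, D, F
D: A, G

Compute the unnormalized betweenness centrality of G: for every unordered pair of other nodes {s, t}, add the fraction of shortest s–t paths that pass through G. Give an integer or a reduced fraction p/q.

2

Pairs whose geodesics pass through G — B–A: 1/2; B–D: 1; E–D: 1/2.
All other pairs contribute 0.
Summing the contributions gives betweenness(G) = 2.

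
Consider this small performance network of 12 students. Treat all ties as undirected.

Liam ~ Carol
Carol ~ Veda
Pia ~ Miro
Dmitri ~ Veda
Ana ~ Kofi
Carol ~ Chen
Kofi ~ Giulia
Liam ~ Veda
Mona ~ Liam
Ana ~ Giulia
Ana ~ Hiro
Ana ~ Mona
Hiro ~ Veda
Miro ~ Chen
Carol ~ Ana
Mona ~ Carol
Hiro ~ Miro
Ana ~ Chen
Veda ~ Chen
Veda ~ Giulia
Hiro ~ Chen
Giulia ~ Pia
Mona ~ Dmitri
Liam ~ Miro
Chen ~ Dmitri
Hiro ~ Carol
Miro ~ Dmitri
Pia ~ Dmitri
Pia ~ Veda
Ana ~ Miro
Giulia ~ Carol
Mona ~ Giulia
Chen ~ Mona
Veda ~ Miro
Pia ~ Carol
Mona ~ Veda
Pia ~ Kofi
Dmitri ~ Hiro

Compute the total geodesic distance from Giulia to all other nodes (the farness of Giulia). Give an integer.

16

Distances from Giulia: Ana:1, Carol:1, Chen:2, Dmitri:2, Hiro:2, Kofi:1, Liam:2, Miro:2, Mona:1, Pia:1, Veda:1.
Sum = 1 + 1 + 2 + 2 + 2 + 1 + 2 + 2 + 1 + 1 + 1 = 16.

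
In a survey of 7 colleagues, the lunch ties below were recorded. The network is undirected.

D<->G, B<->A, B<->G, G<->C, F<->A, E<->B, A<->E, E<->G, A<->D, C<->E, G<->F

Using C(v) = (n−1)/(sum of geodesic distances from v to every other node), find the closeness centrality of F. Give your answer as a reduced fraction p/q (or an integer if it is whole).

Distances from F: A:1, B:2, C:2, D:2, E:2, G:1. Sum = 10.
n = 7, so closeness = 6/10 = 3/5.

3/5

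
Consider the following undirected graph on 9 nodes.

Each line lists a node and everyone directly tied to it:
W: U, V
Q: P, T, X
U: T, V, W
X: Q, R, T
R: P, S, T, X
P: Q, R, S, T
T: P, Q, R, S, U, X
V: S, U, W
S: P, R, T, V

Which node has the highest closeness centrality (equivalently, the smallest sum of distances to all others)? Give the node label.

T

Farness (sum of distances to all others) for each node — P:13, Q:15, R:13, S:12, T:10, U:13, V:15, W:18, X:15.
The smallest farness is 10, for T, so T has the highest closeness.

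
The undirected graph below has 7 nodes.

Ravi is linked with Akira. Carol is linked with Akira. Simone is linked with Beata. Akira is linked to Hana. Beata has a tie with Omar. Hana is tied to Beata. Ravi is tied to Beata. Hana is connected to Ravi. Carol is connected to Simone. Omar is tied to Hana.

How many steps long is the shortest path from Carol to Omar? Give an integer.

3

One shortest route is Carol – Akira – Hana – Omar, which uses 3 edges, and at distance 2 from Carol we only reach {Beata, Hana, Ravi}, which does not include Omar. So d(Carol,Omar) = 3.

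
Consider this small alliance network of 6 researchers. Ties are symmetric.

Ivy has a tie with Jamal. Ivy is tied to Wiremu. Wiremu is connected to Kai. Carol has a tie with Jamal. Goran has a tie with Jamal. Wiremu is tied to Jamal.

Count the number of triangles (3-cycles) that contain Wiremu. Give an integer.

1

Wiremu's neighbors: Ivy, Jamal, and Kai.
Neighbor pairs that are themselves tied: Wiremu–Ivy–Jamal. Each forms one triangle with Wiremu, for 1 in total.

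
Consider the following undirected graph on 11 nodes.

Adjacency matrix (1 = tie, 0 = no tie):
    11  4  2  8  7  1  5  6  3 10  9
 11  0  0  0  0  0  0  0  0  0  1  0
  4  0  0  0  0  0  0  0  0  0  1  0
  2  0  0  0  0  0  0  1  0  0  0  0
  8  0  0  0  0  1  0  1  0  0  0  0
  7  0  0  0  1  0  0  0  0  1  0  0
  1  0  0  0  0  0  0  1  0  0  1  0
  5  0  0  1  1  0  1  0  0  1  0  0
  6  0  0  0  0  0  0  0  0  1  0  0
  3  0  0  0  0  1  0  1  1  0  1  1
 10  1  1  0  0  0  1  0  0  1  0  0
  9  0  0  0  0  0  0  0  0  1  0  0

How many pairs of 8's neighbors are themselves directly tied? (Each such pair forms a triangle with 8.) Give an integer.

0

8's neighbors are 5 and 7, but none of them are tied to each other, so no triangle contains 8.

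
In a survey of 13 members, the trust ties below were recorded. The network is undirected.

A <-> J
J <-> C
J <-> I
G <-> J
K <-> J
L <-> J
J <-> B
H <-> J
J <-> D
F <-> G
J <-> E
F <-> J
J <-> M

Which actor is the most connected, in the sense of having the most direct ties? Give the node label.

J

Degrees — A:1, B:1, C:1, D:1, E:1, F:2, G:2, H:1, I:1, J:12, K:1, L:1, M:1.
The maximum is 12, attained only by J.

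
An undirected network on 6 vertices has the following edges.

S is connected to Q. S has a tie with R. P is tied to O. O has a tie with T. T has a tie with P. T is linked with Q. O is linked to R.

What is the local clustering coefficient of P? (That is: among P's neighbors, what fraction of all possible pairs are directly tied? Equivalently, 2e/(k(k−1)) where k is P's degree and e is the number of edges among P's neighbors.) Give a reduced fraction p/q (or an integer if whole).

P's neighbors: O and T (k = 2).
Possible neighbor pairs: C(2,2) = 1. Edges among them: O–T → e = 1.
Clustering(P) = 1/1.

1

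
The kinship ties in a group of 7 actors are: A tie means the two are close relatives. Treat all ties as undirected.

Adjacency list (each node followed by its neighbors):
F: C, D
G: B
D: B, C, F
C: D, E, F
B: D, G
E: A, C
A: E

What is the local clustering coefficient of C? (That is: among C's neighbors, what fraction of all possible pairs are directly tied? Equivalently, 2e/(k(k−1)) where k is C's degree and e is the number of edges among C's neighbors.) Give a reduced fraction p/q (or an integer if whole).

C's neighbors: D, E, and F (k = 3).
Possible neighbor pairs: C(3,2) = 3. Edges among them: D–F → e = 1.
Clustering(C) = 1/3.

1/3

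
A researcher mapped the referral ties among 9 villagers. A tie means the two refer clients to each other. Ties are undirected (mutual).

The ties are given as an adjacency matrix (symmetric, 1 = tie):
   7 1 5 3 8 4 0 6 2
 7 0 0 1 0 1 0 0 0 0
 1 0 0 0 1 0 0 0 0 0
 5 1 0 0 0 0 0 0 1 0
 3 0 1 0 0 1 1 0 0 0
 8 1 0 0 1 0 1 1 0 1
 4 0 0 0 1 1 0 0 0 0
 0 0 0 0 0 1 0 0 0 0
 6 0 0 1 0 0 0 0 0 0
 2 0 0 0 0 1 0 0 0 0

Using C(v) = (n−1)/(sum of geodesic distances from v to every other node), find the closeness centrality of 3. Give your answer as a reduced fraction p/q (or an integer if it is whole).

Distances from 3: 0:2, 1:1, 2:2, 4:1, 5:3, 6:4, 7:2, 8:1. Sum = 16.
n = 9, so closeness = 8/16 = 1/2.

1/2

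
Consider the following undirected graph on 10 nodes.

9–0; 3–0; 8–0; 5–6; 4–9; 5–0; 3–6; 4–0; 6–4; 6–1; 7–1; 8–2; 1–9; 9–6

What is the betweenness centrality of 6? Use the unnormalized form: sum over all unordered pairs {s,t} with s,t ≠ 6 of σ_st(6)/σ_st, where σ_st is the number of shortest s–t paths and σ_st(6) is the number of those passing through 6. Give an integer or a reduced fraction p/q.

Pairs whose geodesics pass through 6 — 3–4: 1/2; 3–9: 1/2; 3–1: 1; 3–5: 1/2; 3–7: 1; 4–1: 1/2; 4–5: 1/2; 4–7: 1/2; 9–5: 1/2; 1–5: 1; 5–7: 1.
All other pairs contribute 0.
Summing the contributions gives betweenness(6) = 15/2.

15/2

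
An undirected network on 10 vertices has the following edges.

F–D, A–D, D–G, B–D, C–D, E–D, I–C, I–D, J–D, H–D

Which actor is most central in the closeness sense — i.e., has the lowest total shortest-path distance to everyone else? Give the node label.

D

Farness (sum of distances to all others) for each node — A:17, B:17, C:16, D:9, E:17, F:17, G:17, H:17, I:16, J:17.
The smallest farness is 9, for D, so D has the highest closeness.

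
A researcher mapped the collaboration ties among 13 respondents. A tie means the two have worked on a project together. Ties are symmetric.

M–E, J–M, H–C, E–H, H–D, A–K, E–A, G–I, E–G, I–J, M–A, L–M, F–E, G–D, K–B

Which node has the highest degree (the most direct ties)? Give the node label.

E

Degrees — A:3, B:1, C:1, D:2, E:5, F:1, G:3, H:3, I:2, J:2, K:2, L:1, M:4.
The maximum is 5, attained only by E.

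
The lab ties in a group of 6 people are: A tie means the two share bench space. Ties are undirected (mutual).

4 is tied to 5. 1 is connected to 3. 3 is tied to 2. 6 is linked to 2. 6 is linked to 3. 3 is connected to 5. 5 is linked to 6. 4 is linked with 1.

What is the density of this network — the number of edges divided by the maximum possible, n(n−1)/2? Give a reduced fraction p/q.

There are 8 edges and 6 nodes, so the maximum possible is C(6,2) = 15.
Density = 8/15.

8/15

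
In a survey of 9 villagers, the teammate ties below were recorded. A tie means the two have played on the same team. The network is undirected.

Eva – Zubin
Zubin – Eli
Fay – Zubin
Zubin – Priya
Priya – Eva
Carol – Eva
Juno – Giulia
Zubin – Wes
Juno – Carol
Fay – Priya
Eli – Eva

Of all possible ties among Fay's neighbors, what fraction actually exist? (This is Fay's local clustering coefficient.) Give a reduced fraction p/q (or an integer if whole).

1

Fay's neighbors: Priya and Zubin (k = 2).
Possible neighbor pairs: C(2,2) = 1. Edges among them: Priya–Zubin → e = 1.
Clustering(Fay) = 1/1.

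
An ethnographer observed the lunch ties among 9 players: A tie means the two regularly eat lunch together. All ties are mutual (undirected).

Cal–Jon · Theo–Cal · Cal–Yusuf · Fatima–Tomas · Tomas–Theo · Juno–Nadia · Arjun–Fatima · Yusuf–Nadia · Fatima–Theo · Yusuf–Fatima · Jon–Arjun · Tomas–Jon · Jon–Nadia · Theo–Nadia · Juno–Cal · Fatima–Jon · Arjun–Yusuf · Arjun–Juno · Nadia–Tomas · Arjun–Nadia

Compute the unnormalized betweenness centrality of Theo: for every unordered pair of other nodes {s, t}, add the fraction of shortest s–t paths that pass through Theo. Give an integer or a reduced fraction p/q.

Pairs whose geodesics pass through Theo — Nadia–Fatima: 1/5; Nadia–Cal: 1/4; Fatima–Cal: 1/3; Tomas–Cal: 1/2.
All other pairs contribute 0.
Summing the contributions gives betweenness(Theo) = 77/60.

77/60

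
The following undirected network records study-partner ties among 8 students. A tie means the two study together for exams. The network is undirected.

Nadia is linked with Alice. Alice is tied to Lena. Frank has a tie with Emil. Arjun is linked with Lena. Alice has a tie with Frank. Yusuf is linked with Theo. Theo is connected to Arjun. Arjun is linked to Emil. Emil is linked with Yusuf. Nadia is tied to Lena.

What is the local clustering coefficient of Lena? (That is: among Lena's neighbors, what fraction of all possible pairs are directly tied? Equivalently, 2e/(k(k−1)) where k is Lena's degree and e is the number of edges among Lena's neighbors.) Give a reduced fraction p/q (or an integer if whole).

1/3

Lena's neighbors: Alice, Arjun, and Nadia (k = 3).
Possible neighbor pairs: C(3,2) = 3. Edges among them: Alice–Nadia → e = 1.
Clustering(Lena) = 1/3.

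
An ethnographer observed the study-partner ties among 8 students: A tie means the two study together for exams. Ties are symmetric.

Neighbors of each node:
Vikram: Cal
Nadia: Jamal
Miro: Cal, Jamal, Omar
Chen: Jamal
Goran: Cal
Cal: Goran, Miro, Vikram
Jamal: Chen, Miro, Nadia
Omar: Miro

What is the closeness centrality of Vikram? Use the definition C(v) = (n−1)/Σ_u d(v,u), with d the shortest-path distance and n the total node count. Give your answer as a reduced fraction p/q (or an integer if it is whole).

7/19

Distances from Vikram: Cal:1, Chen:4, Goran:2, Jamal:3, Miro:2, Nadia:4, Omar:3. Sum = 19.
n = 8, so closeness = 7/19.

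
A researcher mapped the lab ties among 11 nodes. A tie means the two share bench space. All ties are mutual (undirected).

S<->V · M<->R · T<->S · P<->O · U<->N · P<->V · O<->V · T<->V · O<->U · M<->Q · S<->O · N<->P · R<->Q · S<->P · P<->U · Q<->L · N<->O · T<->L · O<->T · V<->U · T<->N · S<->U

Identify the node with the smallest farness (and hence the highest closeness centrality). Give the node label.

T

Farness (sum of distances to all others) for each node — L:20, M:33, N:21, O:19, P:24, Q:25, R:33, S:20, T:17, U:24, V:20.
The smallest farness is 17, for T, so T has the highest closeness.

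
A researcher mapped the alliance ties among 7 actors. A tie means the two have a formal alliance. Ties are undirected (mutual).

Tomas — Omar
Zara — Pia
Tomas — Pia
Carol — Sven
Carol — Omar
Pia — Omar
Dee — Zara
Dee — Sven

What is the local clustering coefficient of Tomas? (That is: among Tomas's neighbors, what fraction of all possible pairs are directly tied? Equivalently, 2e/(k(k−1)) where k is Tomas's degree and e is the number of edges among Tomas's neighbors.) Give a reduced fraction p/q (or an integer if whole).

Tomas's neighbors: Omar and Pia (k = 2).
Possible neighbor pairs: C(2,2) = 1. Edges among them: Omar–Pia → e = 1.
Clustering(Tomas) = 1/1.

1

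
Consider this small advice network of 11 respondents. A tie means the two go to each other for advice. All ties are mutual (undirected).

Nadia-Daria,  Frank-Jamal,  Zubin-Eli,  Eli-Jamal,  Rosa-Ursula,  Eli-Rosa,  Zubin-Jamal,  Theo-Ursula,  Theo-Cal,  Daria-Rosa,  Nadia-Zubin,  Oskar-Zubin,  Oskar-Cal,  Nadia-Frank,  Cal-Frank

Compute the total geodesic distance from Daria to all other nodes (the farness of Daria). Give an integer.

Distances from Daria: Cal:3, Eli:2, Frank:2, Jamal:3, Nadia:1, Oskar:3, Rosa:1, Theo:3, Ursula:2, Zubin:2.
Sum = 3 + 2 + 2 + 3 + 1 + 3 + 1 + 3 + 2 + 2 = 22.

22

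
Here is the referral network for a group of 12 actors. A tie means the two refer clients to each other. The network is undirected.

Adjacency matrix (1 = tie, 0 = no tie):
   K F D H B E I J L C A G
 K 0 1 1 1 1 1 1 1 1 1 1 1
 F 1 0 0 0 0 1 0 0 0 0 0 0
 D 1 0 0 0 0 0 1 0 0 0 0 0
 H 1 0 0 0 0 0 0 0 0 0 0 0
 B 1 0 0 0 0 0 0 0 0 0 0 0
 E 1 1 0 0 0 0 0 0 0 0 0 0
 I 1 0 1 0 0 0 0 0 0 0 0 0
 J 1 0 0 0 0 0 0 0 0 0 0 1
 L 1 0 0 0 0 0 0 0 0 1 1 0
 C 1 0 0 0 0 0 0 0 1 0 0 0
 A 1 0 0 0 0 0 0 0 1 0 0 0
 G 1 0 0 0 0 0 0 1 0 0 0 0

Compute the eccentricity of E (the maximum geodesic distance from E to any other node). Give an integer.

2

Distances from E: A:2, B:2, C:2, D:2, F:1, G:2, H:2, I:2, J:2, K:1, L:2.
The largest is 2 (to D, H, B, I, J, L, C, A, and G), so the eccentricity of E is 2.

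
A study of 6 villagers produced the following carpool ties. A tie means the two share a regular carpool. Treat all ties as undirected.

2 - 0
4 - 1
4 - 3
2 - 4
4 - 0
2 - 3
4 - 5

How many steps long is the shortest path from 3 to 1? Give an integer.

One shortest route is 3 – 4 – 1, which uses 2 edges, and 3 and 1 are not directly tied, so nothing shorter exists. So d(3,1) = 2.

2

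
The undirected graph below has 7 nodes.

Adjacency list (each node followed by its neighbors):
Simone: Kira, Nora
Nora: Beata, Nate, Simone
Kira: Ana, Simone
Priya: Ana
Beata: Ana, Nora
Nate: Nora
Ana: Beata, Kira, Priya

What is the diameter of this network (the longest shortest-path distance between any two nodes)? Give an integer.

Eccentricity of each node (its greatest distance to any other): Ana:3, Beata:2, Kira:3, Nate:4, Nora:3, Priya:4, Simone:3.
The maximum eccentricity is 4, realized for instance by the pair Nate–Priya via Nate – Nora – Beata – Ana – Priya. So the diameter is 4.

4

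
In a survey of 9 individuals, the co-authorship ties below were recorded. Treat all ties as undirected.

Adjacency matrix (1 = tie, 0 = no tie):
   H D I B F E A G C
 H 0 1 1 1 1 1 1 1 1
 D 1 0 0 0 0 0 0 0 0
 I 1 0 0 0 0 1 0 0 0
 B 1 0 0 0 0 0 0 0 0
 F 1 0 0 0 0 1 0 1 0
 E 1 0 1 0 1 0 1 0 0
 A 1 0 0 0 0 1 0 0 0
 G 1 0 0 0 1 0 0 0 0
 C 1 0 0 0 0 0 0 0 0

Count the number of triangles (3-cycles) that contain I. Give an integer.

I's neighbors: E and H.
Neighbor pairs that are themselves tied: I–E–H. Each forms one triangle with I, for 1 in total.

1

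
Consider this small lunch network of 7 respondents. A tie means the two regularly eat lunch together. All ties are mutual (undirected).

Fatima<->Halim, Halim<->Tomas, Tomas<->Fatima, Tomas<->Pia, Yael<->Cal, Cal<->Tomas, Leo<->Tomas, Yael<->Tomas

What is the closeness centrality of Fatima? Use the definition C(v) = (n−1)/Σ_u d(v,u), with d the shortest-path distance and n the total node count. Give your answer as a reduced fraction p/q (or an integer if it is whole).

3/5

Distances from Fatima: Cal:2, Halim:1, Leo:2, Pia:2, Tomas:1, Yael:2. Sum = 10.
n = 7, so closeness = 6/10 = 3/5.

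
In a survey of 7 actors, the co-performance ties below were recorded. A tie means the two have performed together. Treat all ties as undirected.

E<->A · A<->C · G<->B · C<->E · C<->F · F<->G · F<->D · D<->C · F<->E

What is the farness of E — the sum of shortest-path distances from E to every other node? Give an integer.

10

Distances from E: A:1, B:3, C:1, D:2, F:1, G:2.
Sum = 1 + 3 + 1 + 2 + 1 + 2 = 10.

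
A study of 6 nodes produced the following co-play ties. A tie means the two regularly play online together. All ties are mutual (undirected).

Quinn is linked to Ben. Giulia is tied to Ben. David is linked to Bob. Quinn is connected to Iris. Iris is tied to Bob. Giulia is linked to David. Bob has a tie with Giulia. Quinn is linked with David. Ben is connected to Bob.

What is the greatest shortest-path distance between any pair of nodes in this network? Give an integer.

2

Eccentricity of each node (its greatest distance to any other): Ben:2, Bob:2, David:2, Giulia:2, Iris:2, Quinn:2.
The maximum eccentricity is 2, realized for instance by the pair Iris–Giulia via Iris – Bob – Giulia. So the diameter is 2.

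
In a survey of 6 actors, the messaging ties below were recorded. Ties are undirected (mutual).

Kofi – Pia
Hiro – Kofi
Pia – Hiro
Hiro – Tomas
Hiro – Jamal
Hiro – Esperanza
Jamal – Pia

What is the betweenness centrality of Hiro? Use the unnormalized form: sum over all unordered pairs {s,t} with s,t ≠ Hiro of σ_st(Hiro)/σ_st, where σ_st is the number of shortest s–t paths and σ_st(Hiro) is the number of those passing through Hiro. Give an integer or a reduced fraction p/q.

Pairs whose geodesics pass through Hiro — Kofi–Esperanza: 1; Kofi–Jamal: 1/2; Kofi–Tomas: 1; Pia–Esperanza: 1; Pia–Tomas: 1; Esperanza–Jamal: 1; Esperanza–Tomas: 1; Jamal–Tomas: 1.
All other pairs contribute 0.
Summing the contributions gives betweenness(Hiro) = 15/2.

15/2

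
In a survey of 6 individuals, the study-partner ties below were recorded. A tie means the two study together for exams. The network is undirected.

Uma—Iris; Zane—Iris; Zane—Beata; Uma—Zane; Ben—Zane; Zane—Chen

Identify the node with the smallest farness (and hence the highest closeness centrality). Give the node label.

Zane

Farness (sum of distances to all others) for each node — Beata:9, Ben:9, Chen:9, Iris:8, Uma:8, Zane:5.
The smallest farness is 5, for Zane, so Zane has the highest closeness.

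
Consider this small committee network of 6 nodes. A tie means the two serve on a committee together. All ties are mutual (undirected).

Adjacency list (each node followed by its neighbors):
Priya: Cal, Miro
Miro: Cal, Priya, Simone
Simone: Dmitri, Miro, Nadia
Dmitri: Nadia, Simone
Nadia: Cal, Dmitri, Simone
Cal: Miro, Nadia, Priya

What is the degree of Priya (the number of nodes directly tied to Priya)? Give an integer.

Priya is directly tied to Cal and Miro. That is 2 neighbors, so the degree of Priya is 2.

2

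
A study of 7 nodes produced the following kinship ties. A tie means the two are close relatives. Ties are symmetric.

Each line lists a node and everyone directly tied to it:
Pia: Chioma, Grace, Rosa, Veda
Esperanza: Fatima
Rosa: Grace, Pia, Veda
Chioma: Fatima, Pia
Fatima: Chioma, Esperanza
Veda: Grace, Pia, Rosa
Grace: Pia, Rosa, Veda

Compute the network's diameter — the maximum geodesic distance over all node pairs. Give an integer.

4

Eccentricity of each node (its greatest distance to any other): Chioma:2, Esperanza:4, Fatima:3, Grace:4, Pia:3, Rosa:4, Veda:4.
The maximum eccentricity is 4, realized for instance by the pair Veda–Esperanza via Veda – Pia – Chioma – Fatima – Esperanza. So the diameter is 4.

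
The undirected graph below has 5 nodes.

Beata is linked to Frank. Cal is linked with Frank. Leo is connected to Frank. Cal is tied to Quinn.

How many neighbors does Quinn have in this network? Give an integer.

Quinn is directly tied to Cal. That is 1 neighbor, so the degree of Quinn is 1.

1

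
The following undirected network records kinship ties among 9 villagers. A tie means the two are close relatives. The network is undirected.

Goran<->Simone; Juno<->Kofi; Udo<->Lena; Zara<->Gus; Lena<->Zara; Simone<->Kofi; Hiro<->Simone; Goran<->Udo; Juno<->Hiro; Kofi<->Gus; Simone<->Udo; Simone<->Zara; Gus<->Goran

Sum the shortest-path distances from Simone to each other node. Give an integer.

Distances from Simone: Goran:1, Gus:2, Hiro:1, Juno:2, Kofi:1, Lena:2, Udo:1, Zara:1.
Sum = 1 + 2 + 1 + 2 + 1 + 2 + 1 + 1 = 11.

11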